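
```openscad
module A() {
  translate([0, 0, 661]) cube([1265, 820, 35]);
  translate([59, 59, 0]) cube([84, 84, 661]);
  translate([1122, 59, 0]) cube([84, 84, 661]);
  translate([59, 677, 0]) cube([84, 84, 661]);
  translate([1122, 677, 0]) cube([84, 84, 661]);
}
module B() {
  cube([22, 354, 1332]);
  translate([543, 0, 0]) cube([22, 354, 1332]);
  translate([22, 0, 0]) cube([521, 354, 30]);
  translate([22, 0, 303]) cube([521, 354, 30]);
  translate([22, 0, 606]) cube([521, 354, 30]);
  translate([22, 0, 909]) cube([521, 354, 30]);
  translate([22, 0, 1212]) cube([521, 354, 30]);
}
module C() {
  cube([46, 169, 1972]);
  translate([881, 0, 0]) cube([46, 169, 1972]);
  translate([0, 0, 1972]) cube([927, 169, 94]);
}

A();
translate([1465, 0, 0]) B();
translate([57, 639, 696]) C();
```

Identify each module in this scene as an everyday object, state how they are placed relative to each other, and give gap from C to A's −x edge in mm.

A is a table. B is a bookshelf. C is a door frame. The bookshelf is on the floor beside the table on its +x side. The door frame is on top of the table. The gap from the door frame to the table's −x edge is 57 mm.

The door frame's min-x is at 57; the table's min-x is 0; gap = 57 mm.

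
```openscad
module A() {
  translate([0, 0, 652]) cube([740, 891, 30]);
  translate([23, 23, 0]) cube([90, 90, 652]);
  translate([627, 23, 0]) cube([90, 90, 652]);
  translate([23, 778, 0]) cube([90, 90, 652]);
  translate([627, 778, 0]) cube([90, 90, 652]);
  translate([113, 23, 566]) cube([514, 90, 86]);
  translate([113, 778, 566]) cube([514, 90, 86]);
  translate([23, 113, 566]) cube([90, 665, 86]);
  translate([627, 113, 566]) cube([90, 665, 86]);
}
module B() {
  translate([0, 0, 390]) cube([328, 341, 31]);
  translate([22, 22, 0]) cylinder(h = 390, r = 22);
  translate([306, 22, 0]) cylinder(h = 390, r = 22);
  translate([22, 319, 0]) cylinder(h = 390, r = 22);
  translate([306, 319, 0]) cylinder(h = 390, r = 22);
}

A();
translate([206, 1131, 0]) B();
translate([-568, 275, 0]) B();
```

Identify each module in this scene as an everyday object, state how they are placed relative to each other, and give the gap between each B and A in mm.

Each stool's nearest face is 240 mm from the table's bounding box.

A is a table. B is a stool. Two stools sit around the table at the +y, −x sides. The gap between each stool and the table is 240 mm.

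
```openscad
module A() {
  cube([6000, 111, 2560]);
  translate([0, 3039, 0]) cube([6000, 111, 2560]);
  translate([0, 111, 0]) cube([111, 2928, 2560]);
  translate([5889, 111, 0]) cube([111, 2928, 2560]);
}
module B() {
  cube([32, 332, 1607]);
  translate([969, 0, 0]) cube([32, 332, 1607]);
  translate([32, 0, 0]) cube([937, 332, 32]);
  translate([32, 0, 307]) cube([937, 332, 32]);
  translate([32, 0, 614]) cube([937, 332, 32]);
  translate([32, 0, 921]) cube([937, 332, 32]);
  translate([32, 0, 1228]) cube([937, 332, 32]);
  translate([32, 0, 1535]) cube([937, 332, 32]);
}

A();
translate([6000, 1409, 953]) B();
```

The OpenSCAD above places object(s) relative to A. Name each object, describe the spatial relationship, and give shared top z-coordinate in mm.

A is a house frame. B is a bookshelf. The bookshelf is beside the house frame with their tops flush at z = 2560. The shared top z-coordinate is 2560 mm.

Both tops at z = 2560 mm.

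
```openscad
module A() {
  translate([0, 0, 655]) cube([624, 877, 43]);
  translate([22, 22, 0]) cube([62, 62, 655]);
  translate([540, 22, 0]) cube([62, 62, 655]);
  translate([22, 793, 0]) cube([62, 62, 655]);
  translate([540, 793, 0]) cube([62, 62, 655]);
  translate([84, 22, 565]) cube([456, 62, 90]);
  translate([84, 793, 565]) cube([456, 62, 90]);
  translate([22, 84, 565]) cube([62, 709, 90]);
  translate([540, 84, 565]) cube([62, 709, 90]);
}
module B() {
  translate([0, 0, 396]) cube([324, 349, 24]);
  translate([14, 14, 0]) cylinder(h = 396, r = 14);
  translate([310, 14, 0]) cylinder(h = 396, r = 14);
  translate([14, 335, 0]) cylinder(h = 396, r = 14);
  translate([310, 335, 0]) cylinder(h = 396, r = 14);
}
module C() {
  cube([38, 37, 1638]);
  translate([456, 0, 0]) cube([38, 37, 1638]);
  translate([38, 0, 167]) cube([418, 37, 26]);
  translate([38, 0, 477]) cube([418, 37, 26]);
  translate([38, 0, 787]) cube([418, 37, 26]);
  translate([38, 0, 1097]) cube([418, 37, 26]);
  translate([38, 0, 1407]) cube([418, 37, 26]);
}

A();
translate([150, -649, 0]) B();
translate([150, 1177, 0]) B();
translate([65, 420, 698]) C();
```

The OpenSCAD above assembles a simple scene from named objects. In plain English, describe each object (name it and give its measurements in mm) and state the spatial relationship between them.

A is a table: top 624 mm (x) × 877 mm (y), 43 mm thick, upper face at z = 698 mm, on four 62×62 mm square legs, each inset 22 mm from the nearest pair of top edges, running from z = 0 to the bottom of the top. Four apron rails, 62 mm thick and 90 mm tall, run between adjacent legs with their top edges flush with the underside of the top and their outer faces flush with the legs' outer faces.

B is a four-legged stool. The seat is 324×349 mm, 24 mm thick, top at z = 420 mm. It stands on four round legs, each 28 mm in diameter, from z = 0 to the seat underside, each leg's axis is inset half a diameter from the nearest pair of seat edges (so the leg's bounding box is flush with the corner).

C is a wooden ladder with two side rails of 38×37 mm section and 1638 mm height, set 494 mm apart overall. Between them run 5 rectangular rungs (37 mm deep, 26 mm thick), front faces flush with the rails' −y face. The bottom of the first rung is 167 mm above the floor and each subsequent rung is 310 mm higher than the one below.

Two stools sit around the table at the −y, +y sides. The ladder is on top of the table, centred.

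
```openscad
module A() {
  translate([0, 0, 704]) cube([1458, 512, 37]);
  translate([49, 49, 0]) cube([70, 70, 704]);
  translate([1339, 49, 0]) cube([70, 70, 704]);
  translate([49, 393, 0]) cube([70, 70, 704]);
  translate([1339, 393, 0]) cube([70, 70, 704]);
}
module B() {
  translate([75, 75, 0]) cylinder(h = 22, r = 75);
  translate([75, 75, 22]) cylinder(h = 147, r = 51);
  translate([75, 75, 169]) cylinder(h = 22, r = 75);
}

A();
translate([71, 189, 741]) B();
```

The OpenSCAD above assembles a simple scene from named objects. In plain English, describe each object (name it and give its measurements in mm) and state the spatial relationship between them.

A is a table with a 1458×512 mm rectangular top, 37 mm thick, top surface at z = 741 mm, supported by four 70×70 mm square legs, each inset 49 mm from the nearest pair of top edges, running from the floor.

B is a spool: two coaxial disc flanges of radius 75 mm and thickness 22 mm, joined by a core cylinder of radius 51 mm and height 147 mm. The lower flange rests on z = 0 and the three cylinders share a vertical axis.

The spool is on top of the table.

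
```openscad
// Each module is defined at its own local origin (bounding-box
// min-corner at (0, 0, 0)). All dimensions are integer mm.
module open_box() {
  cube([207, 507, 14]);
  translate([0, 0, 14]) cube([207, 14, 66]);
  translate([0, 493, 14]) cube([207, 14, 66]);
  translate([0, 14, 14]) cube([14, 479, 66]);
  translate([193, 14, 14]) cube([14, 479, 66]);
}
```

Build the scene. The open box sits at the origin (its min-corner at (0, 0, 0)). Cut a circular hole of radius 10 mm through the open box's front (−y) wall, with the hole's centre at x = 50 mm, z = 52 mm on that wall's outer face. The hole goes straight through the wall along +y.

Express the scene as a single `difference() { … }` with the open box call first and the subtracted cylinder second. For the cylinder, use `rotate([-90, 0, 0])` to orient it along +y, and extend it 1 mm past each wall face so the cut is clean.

difference() {
  open_box();
  translate([50, -1, 52]) rotate([-90, 0, 0]) cylinder(h = 16, r = 10);
}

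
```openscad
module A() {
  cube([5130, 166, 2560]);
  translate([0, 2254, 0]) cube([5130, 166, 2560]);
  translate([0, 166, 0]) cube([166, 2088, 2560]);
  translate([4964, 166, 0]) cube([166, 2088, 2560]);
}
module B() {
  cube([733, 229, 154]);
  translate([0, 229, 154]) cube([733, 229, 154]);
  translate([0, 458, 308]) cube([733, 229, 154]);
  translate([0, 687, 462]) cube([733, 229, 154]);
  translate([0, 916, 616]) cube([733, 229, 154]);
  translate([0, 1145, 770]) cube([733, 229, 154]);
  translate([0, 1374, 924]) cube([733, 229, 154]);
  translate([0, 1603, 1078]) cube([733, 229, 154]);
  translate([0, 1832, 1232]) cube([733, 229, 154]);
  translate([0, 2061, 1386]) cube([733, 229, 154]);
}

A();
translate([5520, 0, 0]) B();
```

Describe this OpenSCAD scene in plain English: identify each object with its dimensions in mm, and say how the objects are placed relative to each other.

A is the wall frame of a small rectangular building: four walls, each 2560 mm tall and 166 mm thick, enclosing a footprint 5130 mm (x) by 2420 mm (y) outside-to-outside, with no floor or roof. The front and back walls (the −y and +y sides) span the full width; the two side walls fit between them.

B is a run of 10 identical solid stair steps. Each tread is 733×229 mm and each step block is 154 mm high. Step 1 rests on the floor; step k is offset from step 1 by (k−1)×229 mm in y and (k−1)×154 mm in z.

The staircase is on the floor beside the house frame on its +x side.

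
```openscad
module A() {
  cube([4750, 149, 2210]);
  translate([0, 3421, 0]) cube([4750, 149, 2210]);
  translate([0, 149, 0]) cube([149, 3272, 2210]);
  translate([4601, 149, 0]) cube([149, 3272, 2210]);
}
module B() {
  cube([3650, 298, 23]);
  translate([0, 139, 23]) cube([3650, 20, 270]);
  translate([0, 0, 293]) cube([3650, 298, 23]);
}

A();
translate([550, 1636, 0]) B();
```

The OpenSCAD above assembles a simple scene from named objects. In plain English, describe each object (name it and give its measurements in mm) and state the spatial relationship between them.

A is the wall frame of a small rectangular building: four walls, each 2210 mm tall and 149 mm thick, enclosing a footprint 4750 mm (x) by 3570 mm (y) outside-to-outside, with no floor or roof. The front and back walls (the −y and +y sides) span the full width; the two side walls fit between them.

B is an I-beam lying along x, 3650 mm long. Overall section height 316 mm. Two flanges 298 mm wide (y) and 23 mm thick, one on the floor and one at the top; a web 20 mm thick runs between them, centred on the flange width.

The I-beam sits inside the house frame, centred.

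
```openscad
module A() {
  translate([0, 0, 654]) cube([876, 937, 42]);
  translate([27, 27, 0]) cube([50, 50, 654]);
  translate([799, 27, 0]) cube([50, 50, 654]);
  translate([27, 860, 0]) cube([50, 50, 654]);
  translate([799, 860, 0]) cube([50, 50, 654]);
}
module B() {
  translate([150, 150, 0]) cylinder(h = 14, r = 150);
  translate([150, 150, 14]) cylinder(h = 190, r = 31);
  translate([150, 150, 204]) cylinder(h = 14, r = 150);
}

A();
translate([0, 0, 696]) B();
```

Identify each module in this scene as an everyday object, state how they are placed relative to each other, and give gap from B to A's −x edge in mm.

The spool's min-x is at 0; the table's min-x is 0; gap = 0 mm.

A is a table. B is a spool. The spool is on top of the table. The gap from the spool to the table's −x edge is 0 mm.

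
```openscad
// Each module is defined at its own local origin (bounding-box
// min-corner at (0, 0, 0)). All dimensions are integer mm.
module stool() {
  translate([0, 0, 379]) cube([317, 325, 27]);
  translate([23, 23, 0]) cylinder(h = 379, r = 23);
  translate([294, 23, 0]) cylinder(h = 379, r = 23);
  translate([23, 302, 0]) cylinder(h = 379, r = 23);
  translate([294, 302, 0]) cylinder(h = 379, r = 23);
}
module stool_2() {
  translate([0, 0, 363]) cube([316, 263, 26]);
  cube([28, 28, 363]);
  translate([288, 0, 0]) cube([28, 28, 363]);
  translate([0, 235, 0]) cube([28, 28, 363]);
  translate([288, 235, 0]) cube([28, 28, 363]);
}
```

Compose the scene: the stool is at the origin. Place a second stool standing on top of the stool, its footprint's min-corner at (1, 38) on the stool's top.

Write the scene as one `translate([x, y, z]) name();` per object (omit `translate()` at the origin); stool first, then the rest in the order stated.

stool();
translate([1, 38, 406]) stool_2();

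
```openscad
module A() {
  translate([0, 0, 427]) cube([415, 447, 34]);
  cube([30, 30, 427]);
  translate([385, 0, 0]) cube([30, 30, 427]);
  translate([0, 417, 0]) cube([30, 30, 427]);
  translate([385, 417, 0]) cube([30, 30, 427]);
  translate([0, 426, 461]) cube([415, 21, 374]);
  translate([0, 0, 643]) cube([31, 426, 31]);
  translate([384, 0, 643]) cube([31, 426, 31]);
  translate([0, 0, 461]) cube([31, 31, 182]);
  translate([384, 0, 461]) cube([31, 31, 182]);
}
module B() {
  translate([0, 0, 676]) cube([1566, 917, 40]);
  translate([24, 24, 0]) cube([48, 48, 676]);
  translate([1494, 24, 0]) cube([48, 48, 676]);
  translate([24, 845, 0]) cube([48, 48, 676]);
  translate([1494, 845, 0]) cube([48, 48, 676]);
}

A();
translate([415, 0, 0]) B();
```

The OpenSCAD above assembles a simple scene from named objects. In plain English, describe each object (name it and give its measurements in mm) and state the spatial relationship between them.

A is a chair: 415×447 mm seat, 34 mm thick, top at z = 461 mm, on four 30 mm square corner legs flush with the seat edges. A 21 mm thick backrest slab spans the full seat width, extending 374 mm above the seat top, its back face flush with the seat's +y edge. Two armrests of 31×31 mm section run along each side from the seat's front edge to the front of the backrest, top faces 213 mm above the seat top and outer faces flush with the seat's x-edges; a 31×31 mm post under the front of each armrest stands on the seat at the front corner.

B is a rectangular dining table. The top is 1566×917×40 mm with its upper surface at z = 716 mm. It stands on four 48×48 mm square legs, each inset 24 mm from the nearest pair of top edges, running from the floor to the underside of the top.

The table is against the chair's +x side, with their −y faces flush.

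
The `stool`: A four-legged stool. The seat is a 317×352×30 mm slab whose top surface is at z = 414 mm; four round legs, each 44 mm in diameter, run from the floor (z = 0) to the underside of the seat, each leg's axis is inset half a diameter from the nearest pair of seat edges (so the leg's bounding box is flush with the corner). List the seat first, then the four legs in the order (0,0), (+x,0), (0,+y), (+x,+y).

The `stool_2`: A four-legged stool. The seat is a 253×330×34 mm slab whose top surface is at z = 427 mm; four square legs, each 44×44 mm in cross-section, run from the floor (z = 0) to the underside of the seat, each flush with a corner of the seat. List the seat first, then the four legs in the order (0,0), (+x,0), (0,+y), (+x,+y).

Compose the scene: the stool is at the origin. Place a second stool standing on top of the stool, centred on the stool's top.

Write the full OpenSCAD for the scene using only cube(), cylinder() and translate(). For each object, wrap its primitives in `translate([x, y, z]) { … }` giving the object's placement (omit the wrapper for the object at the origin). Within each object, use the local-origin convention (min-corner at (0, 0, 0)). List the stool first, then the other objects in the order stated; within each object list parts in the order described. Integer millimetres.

translate([0, 0, 384]) cube([317, 352, 30]);
translate([22, 22, 0]) cylinder(h = 384, r = 22);
translate([295, 22, 0]) cylinder(h = 384, r = 22);
translate([22, 330, 0]) cylinder(h = 384, r = 22);
translate([295, 330, 0]) cylinder(h = 384, r = 22);
translate([32, 11, 414]) {
  translate([0, 0, 393]) cube([253, 330, 34]);
  cube([44, 44, 393]);
  translate([209, 0, 0]) cube([44, 44, 393]);
  translate([0, 286, 0]) cube([44, 44, 393]);
  translate([209, 286, 0]) cube([44, 44, 393]);
}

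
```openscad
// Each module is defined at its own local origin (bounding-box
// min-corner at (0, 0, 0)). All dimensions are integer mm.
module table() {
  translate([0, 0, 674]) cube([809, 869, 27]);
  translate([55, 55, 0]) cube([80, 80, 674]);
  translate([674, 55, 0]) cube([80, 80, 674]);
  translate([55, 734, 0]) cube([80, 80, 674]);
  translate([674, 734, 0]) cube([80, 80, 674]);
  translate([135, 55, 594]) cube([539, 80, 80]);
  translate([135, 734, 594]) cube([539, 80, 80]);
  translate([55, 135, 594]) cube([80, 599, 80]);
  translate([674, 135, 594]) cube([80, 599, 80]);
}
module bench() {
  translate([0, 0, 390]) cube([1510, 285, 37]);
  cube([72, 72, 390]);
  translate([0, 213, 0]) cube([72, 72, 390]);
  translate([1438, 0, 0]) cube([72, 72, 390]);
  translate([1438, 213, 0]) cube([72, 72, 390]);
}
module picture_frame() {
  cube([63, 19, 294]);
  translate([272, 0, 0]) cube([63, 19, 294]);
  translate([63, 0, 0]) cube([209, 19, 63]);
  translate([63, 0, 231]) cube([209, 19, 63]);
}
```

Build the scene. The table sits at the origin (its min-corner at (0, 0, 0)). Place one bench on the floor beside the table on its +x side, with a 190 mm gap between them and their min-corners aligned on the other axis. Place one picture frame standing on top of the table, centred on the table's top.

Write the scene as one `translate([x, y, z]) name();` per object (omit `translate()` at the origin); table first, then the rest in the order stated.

table();
translate([999, 0, 0]) bench();
translate([237, 425, 701]) picture_frame();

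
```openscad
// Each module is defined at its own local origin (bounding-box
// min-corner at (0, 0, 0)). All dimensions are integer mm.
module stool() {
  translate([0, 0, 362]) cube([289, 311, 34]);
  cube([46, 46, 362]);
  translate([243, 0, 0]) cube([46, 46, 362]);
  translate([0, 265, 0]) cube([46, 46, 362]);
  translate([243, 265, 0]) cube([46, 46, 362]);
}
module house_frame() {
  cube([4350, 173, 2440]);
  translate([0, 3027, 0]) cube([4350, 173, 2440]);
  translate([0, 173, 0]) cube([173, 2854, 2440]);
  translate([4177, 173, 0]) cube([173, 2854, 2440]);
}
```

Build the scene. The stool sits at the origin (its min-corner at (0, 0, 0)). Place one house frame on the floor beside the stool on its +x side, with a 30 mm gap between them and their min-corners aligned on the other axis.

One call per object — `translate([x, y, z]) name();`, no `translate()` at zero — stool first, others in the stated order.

stool();
translate([319, 0, 0]) house_frame();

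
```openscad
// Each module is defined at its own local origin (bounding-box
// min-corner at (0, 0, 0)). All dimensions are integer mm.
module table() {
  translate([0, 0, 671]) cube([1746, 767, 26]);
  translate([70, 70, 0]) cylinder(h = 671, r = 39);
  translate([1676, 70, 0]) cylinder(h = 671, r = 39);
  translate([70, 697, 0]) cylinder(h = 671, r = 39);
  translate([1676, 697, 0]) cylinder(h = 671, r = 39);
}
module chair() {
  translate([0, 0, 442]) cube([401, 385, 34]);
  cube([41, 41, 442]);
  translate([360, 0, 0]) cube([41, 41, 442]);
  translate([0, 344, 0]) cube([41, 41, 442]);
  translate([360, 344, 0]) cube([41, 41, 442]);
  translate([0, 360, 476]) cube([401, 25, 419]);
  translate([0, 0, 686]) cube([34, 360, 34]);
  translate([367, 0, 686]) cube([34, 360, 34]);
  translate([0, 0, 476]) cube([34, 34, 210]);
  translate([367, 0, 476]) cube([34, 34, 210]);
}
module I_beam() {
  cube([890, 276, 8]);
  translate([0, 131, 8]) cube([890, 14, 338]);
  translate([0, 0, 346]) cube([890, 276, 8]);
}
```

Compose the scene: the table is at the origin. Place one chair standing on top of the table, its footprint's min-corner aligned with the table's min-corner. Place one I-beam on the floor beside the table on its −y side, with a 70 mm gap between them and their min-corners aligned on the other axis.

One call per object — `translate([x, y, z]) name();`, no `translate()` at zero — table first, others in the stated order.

table();
translate([0, 0, 697]) chair();
translate([0, -346, 0]) I_beam();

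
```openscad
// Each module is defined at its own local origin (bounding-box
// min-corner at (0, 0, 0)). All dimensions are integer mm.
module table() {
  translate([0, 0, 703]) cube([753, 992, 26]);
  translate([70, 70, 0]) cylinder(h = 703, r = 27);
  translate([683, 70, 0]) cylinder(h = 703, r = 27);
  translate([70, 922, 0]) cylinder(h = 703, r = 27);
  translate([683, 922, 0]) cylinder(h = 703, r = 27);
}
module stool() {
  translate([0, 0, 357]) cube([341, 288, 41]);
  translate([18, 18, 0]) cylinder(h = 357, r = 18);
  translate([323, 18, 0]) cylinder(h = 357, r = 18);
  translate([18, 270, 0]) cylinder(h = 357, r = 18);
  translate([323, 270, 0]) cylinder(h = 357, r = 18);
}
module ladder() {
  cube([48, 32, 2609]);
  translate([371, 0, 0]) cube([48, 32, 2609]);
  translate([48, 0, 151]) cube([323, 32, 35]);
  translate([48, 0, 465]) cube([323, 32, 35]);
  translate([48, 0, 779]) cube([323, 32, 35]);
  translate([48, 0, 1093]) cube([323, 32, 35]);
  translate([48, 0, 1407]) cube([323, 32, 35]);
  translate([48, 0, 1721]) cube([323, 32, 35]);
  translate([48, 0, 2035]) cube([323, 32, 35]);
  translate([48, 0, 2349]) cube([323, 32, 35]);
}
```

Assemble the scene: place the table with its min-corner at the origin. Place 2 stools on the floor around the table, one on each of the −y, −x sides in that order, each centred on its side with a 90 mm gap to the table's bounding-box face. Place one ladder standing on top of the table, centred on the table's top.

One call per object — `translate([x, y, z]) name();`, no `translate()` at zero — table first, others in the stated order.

table();
translate([206, -378, 0]) stool();
translate([-431, 352, 0]) stool();
translate([167, 480, 729]) ladder();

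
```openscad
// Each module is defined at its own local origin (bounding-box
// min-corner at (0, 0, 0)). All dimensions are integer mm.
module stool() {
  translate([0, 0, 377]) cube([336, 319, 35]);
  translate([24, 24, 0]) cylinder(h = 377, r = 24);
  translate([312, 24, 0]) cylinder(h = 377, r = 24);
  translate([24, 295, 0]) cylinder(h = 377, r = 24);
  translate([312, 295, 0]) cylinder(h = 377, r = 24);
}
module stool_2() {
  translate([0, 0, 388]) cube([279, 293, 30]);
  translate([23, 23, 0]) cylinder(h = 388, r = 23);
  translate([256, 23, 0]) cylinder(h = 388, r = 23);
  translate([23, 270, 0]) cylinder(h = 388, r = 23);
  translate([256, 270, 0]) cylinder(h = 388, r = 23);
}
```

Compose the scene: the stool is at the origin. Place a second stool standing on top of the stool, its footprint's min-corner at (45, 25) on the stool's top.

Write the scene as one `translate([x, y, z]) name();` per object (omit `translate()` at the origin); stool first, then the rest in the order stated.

stool();
translate([45, 25, 412]) stool_2();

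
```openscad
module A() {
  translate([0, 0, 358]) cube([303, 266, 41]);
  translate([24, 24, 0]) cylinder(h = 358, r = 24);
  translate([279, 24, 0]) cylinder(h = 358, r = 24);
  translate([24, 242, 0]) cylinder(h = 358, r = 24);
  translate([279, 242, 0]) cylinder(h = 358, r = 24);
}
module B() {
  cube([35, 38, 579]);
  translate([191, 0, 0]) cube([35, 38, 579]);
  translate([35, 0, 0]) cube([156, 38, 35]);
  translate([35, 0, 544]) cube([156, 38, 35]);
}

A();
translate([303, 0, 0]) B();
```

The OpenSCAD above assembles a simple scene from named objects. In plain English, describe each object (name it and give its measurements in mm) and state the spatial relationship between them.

A is a four-legged stool. The seat is 303×266 mm, 41 mm thick, top at z = 399 mm. It stands on four round legs, each 48 mm in diameter, from z = 0 to the seat underside, each leg's axis is inset half a diameter from the nearest pair of seat edges (so the leg's bounding box is flush with the corner).

B is a rectangular picture frame lying in the x–z plane (depth along y). The opening is 156 mm wide (x) by 509 mm tall (z), surrounded by a border 35 mm wide on all four sides. The frame is 38 mm deep and is made of two full-height vertical stiles with two horizontal rails fitted between them.

The picture frame is against the stool's +x side, with their −y faces flush.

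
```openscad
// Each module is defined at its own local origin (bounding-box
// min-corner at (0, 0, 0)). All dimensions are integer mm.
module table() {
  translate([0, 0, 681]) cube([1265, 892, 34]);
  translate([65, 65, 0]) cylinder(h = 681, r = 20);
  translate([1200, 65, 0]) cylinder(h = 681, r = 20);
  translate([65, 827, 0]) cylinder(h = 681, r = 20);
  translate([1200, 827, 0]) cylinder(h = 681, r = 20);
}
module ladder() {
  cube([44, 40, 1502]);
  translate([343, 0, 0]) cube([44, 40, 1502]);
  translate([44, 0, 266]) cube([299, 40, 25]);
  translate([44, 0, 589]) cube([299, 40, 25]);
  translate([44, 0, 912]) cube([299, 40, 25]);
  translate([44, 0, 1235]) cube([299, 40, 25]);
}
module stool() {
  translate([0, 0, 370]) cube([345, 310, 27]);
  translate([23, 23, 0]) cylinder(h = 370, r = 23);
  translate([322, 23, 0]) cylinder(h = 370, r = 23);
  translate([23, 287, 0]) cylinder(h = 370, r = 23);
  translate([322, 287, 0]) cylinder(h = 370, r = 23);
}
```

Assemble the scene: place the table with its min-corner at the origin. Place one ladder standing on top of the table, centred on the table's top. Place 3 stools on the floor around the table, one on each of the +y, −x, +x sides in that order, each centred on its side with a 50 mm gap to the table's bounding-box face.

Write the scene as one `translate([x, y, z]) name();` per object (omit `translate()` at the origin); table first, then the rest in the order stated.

table();
translate([439, 426, 715]) ladder();
translate([460, 942, 0]) stool();
translate([-395, 291, 0]) stool();
translate([1315, 291, 0]) stool();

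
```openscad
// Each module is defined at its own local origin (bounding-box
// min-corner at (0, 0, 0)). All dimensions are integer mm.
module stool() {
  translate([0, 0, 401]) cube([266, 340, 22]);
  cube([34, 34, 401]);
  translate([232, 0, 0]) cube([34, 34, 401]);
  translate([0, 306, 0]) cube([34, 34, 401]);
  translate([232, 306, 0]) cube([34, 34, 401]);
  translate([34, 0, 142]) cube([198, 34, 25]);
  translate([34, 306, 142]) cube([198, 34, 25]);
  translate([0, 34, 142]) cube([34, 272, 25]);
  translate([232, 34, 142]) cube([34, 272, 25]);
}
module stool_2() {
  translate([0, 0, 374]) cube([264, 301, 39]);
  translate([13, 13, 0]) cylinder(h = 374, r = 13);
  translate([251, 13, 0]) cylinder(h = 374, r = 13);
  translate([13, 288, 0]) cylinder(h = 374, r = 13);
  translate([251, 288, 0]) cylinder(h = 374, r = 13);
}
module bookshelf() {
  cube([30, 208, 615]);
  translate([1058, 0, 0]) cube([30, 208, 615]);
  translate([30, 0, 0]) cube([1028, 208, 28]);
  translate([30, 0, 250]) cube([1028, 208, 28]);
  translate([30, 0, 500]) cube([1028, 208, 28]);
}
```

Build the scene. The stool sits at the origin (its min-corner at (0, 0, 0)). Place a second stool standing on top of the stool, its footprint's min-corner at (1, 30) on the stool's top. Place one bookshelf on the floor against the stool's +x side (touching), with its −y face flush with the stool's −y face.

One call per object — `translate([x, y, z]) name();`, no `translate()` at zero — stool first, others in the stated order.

stool();
translate([1, 30, 423]) stool_2();
translate([266, 0, 0]) bookshelf();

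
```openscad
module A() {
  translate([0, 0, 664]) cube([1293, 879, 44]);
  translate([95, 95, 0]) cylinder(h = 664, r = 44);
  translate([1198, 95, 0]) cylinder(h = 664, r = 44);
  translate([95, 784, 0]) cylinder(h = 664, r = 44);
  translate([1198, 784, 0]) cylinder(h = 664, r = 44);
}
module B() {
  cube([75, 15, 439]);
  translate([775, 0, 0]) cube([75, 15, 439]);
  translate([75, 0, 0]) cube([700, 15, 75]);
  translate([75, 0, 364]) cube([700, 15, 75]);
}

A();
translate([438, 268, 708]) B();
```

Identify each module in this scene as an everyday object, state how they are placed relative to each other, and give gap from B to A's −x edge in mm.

A is a table. B is a picture frame. The picture frame is on top of the table. The gap from the picture frame to the table's −x edge is 438 mm.

The picture frame's min-x is at 438; the table's min-x is 0; gap = 438 mm.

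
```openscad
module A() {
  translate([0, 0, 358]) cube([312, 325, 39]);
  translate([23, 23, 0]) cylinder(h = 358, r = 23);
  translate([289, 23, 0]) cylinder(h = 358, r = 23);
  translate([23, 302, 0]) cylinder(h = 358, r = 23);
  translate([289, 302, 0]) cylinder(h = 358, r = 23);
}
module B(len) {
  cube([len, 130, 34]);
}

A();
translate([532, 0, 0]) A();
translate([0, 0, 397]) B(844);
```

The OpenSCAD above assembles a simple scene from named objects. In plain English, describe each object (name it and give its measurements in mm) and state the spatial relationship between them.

A is a four-legged stool. The seat is 312×325 mm, 39 mm thick, top at z = 397 mm. It stands on four round legs, each 46 mm in diameter, from z = 0 to the seat underside, each leg's axis is inset half a diameter from the nearest pair of seat edges (so the leg's bounding box is flush with the corner).

B is a rectangular beam 844 mm long (x), 130 mm deep (y), 34 mm thick (z).

The beam spans the tops of two stools placed 220 mm apart, resting at z = 397 mm.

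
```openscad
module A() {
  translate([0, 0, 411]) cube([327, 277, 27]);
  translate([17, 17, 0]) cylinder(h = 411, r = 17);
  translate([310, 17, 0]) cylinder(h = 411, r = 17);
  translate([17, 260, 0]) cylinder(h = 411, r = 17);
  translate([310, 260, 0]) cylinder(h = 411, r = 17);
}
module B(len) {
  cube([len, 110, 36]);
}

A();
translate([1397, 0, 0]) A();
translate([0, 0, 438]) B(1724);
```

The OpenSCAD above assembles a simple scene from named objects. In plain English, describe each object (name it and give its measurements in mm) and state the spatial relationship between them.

A is a four-legged stool. The seat is 327×277 mm, 27 mm thick, top at z = 438 mm. It stands on four round legs, each 34 mm in diameter, from z = 0 to the seat underside, each leg's axis is inset half a diameter from the nearest pair of seat edges (so the leg's bounding box is flush with the corner).

B is a rectangular beam 1724 mm long (x), 110 mm deep (y), 36 mm thick (z).

The beam spans the tops of two stools placed 1070 mm apart, resting at z = 438 mm.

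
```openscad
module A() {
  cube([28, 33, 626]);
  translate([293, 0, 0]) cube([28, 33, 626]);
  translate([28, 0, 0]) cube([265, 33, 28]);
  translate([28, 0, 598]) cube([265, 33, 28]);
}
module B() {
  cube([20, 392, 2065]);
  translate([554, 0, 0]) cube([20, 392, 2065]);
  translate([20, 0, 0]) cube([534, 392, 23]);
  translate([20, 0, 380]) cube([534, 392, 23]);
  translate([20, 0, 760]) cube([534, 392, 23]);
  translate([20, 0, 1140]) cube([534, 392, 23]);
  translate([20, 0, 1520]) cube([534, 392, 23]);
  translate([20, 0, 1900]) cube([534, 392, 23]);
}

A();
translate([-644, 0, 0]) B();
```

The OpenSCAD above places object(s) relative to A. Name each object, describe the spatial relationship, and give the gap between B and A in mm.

A is a picture frame. B is a bookshelf. The bookshelf is on the floor beside the picture frame on its −x side. The gap between the bookshelf and the picture frame is 70 mm.

The bookshelf's nearest face is 70 mm from the picture frame's −x face.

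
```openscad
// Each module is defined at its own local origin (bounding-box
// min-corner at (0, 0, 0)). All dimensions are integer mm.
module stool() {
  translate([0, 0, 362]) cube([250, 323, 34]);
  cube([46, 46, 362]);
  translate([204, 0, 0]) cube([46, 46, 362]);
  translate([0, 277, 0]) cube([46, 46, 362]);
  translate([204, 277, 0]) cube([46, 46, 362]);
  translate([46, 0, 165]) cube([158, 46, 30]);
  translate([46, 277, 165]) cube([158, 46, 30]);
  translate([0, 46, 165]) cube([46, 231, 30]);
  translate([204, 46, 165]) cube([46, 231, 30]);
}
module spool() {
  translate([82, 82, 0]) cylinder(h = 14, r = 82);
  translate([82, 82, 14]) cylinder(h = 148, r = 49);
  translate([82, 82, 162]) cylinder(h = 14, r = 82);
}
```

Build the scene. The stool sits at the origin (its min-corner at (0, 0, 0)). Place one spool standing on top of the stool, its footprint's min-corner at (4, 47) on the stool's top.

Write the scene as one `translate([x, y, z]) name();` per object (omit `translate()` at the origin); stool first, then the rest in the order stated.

stool();
translate([4, 47, 396]) spool();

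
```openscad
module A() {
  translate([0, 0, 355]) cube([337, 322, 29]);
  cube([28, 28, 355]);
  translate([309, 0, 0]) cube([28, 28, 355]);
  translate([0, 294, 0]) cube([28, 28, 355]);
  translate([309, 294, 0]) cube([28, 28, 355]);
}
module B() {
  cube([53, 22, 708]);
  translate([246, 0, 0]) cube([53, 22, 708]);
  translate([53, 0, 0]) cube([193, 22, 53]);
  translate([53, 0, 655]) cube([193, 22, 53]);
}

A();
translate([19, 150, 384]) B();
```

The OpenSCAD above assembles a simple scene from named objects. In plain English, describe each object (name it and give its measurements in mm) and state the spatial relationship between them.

A is a four-legged stool. The seat is 337×322 mm, 29 mm thick, top at z = 384 mm. It stands on four square legs, each 28×28 mm in cross-section, from z = 0 to the seat underside, each flush with a corner of the seat.

B is a picture frame with a 193×602 mm rectangular opening (x by z) and a uniform 53 mm border on every side. Frame depth is 22 mm along y. It is built from two vertical stiles running the full outside height and two horizontal rails spanning the gap between the stiles.

The picture frame is on top of the stool, centred.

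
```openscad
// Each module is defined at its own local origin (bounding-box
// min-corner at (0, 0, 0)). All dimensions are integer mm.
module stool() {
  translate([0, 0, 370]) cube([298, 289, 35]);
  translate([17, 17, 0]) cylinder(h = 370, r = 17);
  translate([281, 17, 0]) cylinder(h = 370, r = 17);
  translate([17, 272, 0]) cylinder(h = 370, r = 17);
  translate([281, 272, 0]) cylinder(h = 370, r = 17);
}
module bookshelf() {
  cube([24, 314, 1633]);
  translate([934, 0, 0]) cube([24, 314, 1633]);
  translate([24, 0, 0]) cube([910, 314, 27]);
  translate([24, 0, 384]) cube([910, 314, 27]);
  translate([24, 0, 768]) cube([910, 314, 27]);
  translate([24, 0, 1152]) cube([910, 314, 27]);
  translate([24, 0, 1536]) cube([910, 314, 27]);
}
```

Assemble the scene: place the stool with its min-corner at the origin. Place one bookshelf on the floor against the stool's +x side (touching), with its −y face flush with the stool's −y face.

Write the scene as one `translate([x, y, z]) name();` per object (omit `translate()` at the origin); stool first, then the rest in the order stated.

stool();
translate([298, 0, 0]) bookshelf();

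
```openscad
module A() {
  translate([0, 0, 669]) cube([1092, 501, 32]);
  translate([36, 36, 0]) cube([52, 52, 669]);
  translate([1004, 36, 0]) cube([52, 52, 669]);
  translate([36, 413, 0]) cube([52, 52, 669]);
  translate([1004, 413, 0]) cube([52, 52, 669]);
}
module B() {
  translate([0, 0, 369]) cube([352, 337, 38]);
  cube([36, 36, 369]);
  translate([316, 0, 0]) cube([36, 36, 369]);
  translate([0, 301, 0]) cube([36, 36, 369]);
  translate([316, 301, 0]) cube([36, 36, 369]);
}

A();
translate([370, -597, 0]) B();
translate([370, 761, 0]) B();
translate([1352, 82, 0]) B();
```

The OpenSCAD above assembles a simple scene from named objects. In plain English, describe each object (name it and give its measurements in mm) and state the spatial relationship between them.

A is a table with a 1092×501 mm rectangular top, 32 mm thick, top surface at z = 701 mm, supported by four 52×52 mm square legs, each inset 36 mm from the nearest pair of top edges, running from the floor.

B is a simple wooden stool: a rectangular seat 352 mm (x) by 337 mm (y), 38 mm thick, top face at z = 407 mm, on four square legs, each 36×36 mm in cross-section. The legs rest on z = 0, each flush with a corner of the seat.

Three stools sit around the table at the −y, +y, +x sides.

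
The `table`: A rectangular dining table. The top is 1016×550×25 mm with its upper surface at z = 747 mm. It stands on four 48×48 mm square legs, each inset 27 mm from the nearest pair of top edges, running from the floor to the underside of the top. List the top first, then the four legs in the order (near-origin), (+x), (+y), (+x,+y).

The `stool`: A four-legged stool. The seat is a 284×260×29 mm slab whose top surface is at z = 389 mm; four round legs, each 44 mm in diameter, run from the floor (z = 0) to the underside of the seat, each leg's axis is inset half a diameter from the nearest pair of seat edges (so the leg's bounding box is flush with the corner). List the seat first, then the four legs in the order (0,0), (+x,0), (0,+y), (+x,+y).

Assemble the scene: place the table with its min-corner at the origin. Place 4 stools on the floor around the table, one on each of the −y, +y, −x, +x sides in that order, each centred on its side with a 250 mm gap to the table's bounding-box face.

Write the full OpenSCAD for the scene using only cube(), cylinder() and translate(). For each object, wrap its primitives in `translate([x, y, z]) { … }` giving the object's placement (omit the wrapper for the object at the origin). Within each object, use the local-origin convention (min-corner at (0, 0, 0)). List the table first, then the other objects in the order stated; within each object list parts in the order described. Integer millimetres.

translate([0, 0, 722]) cube([1016, 550, 25]);
translate([27, 27, 0]) cube([48, 48, 722]);
translate([941, 27, 0]) cube([48, 48, 722]);
translate([27, 475, 0]) cube([48, 48, 722]);
translate([941, 475, 0]) cube([48, 48, 722]);
translate([366, -510, 0]) {
  translate([0, 0, 360]) cube([284, 260, 29]);
  translate([22, 22, 0]) cylinder(h = 360, r = 22);
  translate([262, 22, 0]) cylinder(h = 360, r = 22);
  translate([22, 238, 0]) cylinder(h = 360, r = 22);
  translate([262, 238, 0]) cylinder(h = 360, r = 22);
}
translate([366, 800, 0]) {
  translate([0, 0, 360]) cube([284, 260, 29]);
  translate([22, 22, 0]) cylinder(h = 360, r = 22);
  translate([262, 22, 0]) cylinder(h = 360, r = 22);
  translate([22, 238, 0]) cylinder(h = 360, r = 22);
  translate([262, 238, 0]) cylinder(h = 360, r = 22);
}
translate([-534, 145, 0]) {
  translate([0, 0, 360]) cube([284, 260, 29]);
  translate([22, 22, 0]) cylinder(h = 360, r = 22);
  translate([262, 22, 0]) cylinder(h = 360, r = 22);
  translate([22, 238, 0]) cylinder(h = 360, r = 22);
  translate([262, 238, 0]) cylinder(h = 360, r = 22);
}
translate([1266, 145, 0]) {
  translate([0, 0, 360]) cube([284, 260, 29]);
  translate([22, 22, 0]) cylinder(h = 360, r = 22);
  translate([262, 22, 0]) cylinder(h = 360, r = 22);
  translate([22, 238, 0]) cylinder(h = 360, r = 22);
  translate([262, 238, 0]) cylinder(h = 360, r = 22);
}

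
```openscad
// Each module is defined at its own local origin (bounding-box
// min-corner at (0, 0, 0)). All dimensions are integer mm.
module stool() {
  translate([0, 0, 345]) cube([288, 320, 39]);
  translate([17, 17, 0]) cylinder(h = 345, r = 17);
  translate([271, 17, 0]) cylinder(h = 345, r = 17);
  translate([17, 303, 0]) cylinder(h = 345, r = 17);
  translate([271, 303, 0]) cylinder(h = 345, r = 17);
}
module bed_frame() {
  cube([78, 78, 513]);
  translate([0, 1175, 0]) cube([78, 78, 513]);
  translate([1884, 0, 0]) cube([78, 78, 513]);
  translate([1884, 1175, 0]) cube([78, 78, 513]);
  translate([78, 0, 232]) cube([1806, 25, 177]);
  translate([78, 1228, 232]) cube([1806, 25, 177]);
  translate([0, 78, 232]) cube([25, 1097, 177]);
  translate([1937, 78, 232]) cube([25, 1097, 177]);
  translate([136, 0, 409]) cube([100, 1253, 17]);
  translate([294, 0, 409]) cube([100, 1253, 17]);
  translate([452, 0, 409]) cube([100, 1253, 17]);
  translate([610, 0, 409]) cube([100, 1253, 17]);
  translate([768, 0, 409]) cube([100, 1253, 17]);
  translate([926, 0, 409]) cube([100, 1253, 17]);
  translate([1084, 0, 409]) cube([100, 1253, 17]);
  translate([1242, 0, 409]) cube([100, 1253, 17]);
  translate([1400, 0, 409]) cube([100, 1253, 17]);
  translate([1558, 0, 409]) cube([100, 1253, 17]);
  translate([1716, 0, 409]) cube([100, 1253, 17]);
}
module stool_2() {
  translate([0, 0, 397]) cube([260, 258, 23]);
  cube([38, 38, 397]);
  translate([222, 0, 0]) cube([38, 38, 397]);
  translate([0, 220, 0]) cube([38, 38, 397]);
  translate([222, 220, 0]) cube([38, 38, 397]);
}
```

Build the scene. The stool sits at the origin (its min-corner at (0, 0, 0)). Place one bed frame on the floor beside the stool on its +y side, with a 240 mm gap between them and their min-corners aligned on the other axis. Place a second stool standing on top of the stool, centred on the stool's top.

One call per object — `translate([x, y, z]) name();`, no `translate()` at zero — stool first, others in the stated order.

stool();
translate([0, 560, 0]) bed_frame();
translate([14, 31, 384]) stool_2();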